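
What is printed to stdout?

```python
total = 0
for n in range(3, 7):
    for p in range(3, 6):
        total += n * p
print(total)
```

216

n=3,p=3: total = 0+9 = 9
n=3,p=4: total = 9+12 = 21
n=3,p=5: total = 21+15 = 36
n=4,p=3: total = 36+12 = 48
n=4,p=4: total = 48+16 = 64
n=4,p=5: total = 64+20 = 84
n=5,p=3: total = 84+15 = 99
n=5,p=4: total = 99+20 = 119
n=5,p=5: total = 119+25 = 144
n=6,p=3: total = 144+18 = 162
n=6,p=4: total = 162+24 = 186
n=6,p=5: total = 186+30 = 216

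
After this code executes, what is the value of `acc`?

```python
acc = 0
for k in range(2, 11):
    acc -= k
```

k=2: acc = 0-2 = -2
k=3: acc = (-2)-3 = -5
k=4: acc = (-5)-4 = -9
k=5: acc = (-9)-5 = -14
k=6: acc = (-14)-6 = -20
k=7: acc = (-20)-7 = -27
k=8: acc = (-27)-8 = -35
k=9: acc = (-35)-9 = -44
k=10: acc = (-44)-10 = -54

-54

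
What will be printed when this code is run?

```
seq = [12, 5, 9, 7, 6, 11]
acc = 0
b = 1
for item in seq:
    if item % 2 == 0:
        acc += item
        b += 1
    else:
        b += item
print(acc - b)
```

-17

item=12: even, acc = 0+12 = 12; b=2
item=5: not even; b=7
item=9: not even; b=16
item=7: not even; b=23
item=6: even, acc = 12+6 = 18; b=24
item=11: not even; b=35
acc-b = 18-35 = -17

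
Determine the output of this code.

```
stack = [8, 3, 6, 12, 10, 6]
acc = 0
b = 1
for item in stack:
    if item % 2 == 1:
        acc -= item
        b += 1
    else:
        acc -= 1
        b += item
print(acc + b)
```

36

item=8: not odd, acc = 0-1 = -1; b=9
item=3: odd, acc = (-1)-3 = -4; b=10
item=6: not odd, acc = (-4)-1 = -5; b=16
item=12: not odd, acc = (-5)-1 = -6; b=28
item=10: not odd, acc = (-6)-1 = -7; b=38
item=6: not odd, acc = (-7)-1 = -8; b=44
acc+b = (-8)+44 = 36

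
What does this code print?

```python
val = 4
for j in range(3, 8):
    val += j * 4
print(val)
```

j=3: val = 4+3*4 = 16
j=4: val = 16+4*4 = 32
j=5: val = 32+5*4 = 52
j=6: val = 52+6*4 = 76
j=7: val = 76+7*4 = 104

104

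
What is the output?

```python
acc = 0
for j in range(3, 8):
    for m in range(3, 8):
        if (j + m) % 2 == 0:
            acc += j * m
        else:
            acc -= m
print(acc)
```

265

j=3,m=3: even sum, acc = 0+9 = 9
j=3,m=4: odd sum, acc = 9-4 = 5
j=3,m=5: even sum, acc = 5+15 = 20
j=3,m=6: odd sum, acc = 20-6 = 14
j=3,m=7: even sum, acc = 14+21 = 35
j=4,m=3: odd sum, acc = 35-3 = 32
j=4,m=4: even sum, acc = 32+16 = 48
j=4,m=5: odd sum, acc = 48-5 = 43
j=4,m=6: even sum, acc = 43+24 = 67
j=4,m=7: odd sum, acc = 67-7 = 60
j=5,m=3: even sum, acc = 60+15 = 75
j=5,m=4: odd sum, acc = 75-4 = 71
j=5,m=5: even sum, acc = 71+25 = 96
j=5,m=6: odd sum, acc = 96-6 = 90
j=5,m=7: even sum, acc = 90+35 = 125
j=6,m=3: odd sum, acc = 125-3 = 122
j=6,m=4: even sum, acc = 122+24 = 146
j=6,m=5: odd sum, acc = 146-5 = 141
j=6,m=6: even sum, acc = 141+36 = 177
j=6,m=7: odd sum, acc = 177-7 = 170
j=7,m=3: even sum, acc = 170+21 = 191
j=7,m=4: odd sum, acc = 191-4 = 187
j=7,m=5: even sum, acc = 187+35 = 222
j=7,m=6: odd sum, acc = 222-6 = 216
j=7,m=7: even sum, acc = 216+49 = 265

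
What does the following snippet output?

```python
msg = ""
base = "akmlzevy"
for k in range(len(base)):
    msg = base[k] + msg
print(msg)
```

k=0: prepend 'a' → 'a'
k=1: prepend 'k' → 'ka'
k=2: prepend 'm' → 'mka'
k=3: prepend 'l' → 'lmka'
k=4: prepend 'z' → 'zlmka'
k=5: prepend 'e' → 'ezlmka'
k=6: prepend 'v' → 'vezlmka'
k=7: prepend 'y' → 'yvezlmka'

yvezlmka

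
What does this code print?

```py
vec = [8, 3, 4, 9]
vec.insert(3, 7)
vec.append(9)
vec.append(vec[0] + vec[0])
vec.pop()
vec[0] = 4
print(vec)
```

[4, 3, 4, 7, 9, 9]

insert 7 at 3 → [8, 3, 4, 7, 9]
append 9 → [8, 3, 4, 7, 9, 9]
append vec[0]+vec[0] = 8+8 = 16 → [8, 3, 4, 7, 9, 9, 16]
pop() removes 16 → [8, 3, 4, 7, 9, 9]
vec[0] = 4 → [4, 3, 4, 7, 9, 9]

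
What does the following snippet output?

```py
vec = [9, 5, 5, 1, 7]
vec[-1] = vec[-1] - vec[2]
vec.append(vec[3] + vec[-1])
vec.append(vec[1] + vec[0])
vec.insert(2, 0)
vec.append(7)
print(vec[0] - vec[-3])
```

vec[-1] = vec[-1]-vec[2] = 7-5 = 2 → [9, 5, 5, 1, 2]
append vec[3]+vec[-1] = 1+2 = 3 → [9, 5, 5, 1, 2, 3]
append vec[1]+vec[0] = 5+9 = 14 → [9, 5, 5, 1, 2, 3, 14]
insert 0 at 2 → [9, 5, 0, 5, 1, 2, 3, 14]
append 7 → [9, 5, 0, 5, 1, 2, 3, 14, 7]
vec[0]-vec[-3] = 9-3 = 6

6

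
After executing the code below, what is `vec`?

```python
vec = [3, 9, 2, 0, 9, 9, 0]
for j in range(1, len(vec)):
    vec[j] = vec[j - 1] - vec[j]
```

j=1: vec[1] = 3-9 = -6 → [3, -6, 2, 0, 9, 9, 0]
j=2: vec[2] = (-6)-2 = -8 → [3, -6, -8, 0, 9, 9, 0]
j=3: vec[3] = (-8)-0 = -8 → [3, -6, -8, -8, 9, 9, 0]
j=4: vec[4] = (-8)-9 = -17 → [3, -6, -8, -8, -17, 9, 0]
j=5: vec[5] = (-17)-9 = -26 → [3, -6, -8, -8, -17, -26, 0]
j=6: vec[6] = (-26)-0 = -26 → [3, -6, -8, -8, -17, -26, -26]

[3, -6, -8, -8, -17, -26, -26]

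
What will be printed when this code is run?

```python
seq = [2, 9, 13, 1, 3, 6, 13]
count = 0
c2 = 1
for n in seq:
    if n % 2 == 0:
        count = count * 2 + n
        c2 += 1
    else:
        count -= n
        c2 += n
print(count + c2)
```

n=2: even, count = 0*2+2 = 2; c2=2
n=9: not even, count = 2-9 = -7; c2=11
n=13: not even, count = (-7)-13 = -20; c2=24
n=1: not even, count = (-20)-1 = -21; c2=25
n=3: not even, count = (-21)-3 = -24; c2=28
n=6: even, count = (-24)*2+6 = -42; c2=29
n=13: not even, count = (-42)-13 = -55; c2=42
count+c2 = (-55)+42 = -13

-13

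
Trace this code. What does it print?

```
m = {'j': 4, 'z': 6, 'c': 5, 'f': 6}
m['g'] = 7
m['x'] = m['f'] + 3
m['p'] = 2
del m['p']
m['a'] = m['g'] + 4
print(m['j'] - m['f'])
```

-2

m['g'] = 7 → {'j': 4, 'z': 6, 'c': 5, 'f': 6, 'g': 7}
m['x'] = m['f']+3 = 9 → {'j': 4, 'z': 6, 'c': 5, 'f': 6, 'g': 7, 'x': 9}
m['p'] = 2 → {'j': 4, 'z': 6, 'c': 5, 'f': 6, 'g': 7, 'x': 9, 'p': 2}
del 'p' → {'j': 4, 'z': 6, 'c': 5, 'f': 6, 'g': 7, 'x': 9}
m['a'] = m['g']+4 = 11 → {'j': 4, 'z': 6, 'c': 5, 'f': 6, 'g': 7, 'x': 9, 'a': 11}
m['j']-m['f'] = 4-6 = -2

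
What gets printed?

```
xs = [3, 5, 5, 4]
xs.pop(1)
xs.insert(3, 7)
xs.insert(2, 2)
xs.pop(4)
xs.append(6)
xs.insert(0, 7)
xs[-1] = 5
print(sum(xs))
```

pop(1) removes 5 → [3, 5, 4]
insert 7 at 3 → [3, 5, 4, 7]
insert 2 at 2 → [3, 5, 2, 4, 7]
pop(4) removes 7 → [3, 5, 2, 4]
append 6 → [3, 5, 2, 4, 6]
insert 7 at 0 → [7, 3, 5, 2, 4, 6]
xs[-1] = 5 → [7, 3, 5, 2, 4, 5]
sum = 26

26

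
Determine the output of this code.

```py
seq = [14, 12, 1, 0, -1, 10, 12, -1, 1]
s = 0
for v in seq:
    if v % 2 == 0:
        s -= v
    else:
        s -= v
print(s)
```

-48

v=14: even, s = 0-14 = -14
v=12: even, s = (-14)-12 = -26
v=1: not even, s = (-26)-1 = -27
v=0: even, s = (-27)-0 = -27
v=-1: not even, s = (-27)-(-1) = -26
v=10: even, s = (-26)-10 = -36
v=12: even, s = (-36)-12 = -48
v=-1: not even, s = (-48)-(-1) = -47
v=1: not even, s = (-47)-1 = -48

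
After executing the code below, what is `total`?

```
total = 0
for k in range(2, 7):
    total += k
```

20

k=2: total = 0+2 = 2
k=3: total = 2+3 = 5
k=4: total = 5+4 = 9
k=5: total = 9+5 = 14
k=6: total = 14+6 = 20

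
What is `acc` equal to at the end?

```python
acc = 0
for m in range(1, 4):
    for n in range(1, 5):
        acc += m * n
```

60

m=1,n=1: acc = 0+1 = 1
m=1,n=2: acc = 1+2 = 3
m=1,n=3: acc = 3+3 = 6
m=1,n=4: acc = 6+4 = 10
m=2,n=1: acc = 10+2 = 12
m=2,n=2: acc = 12+4 = 16
m=2,n=3: acc = 16+6 = 22
m=2,n=4: acc = 22+8 = 30
m=3,n=1: acc = 30+3 = 33
m=3,n=2: acc = 33+6 = 39
m=3,n=3: acc = 39+9 = 48
m=3,n=4: acc = 48+12 = 60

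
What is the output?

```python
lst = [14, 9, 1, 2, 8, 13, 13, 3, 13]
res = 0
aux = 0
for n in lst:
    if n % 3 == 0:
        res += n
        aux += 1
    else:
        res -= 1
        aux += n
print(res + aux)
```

n=14: not %3==0, res = 0-1 = -1; aux=14
n=9: %3==0, res = (-1)+9 = 8; aux=15
n=1: not %3==0, res = 8-1 = 7; aux=16
n=2: not %3==0, res = 7-1 = 6; aux=18
n=8: not %3==0, res = 6-1 = 5; aux=26
n=13: not %3==0, res = 5-1 = 4; aux=39
n=13: not %3==0, res = 4-1 = 3; aux=52
n=3: %3==0, res = 3+3 = 6; aux=53
n=13: not %3==0, res = 6-1 = 5; aux=66
res+aux = 5+66 = 71

71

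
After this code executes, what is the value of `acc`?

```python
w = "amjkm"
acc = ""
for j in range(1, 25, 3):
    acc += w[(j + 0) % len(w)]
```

'mmjakmmj'

j=1: add w[1]='m' → 'm'
j=4: add w[4]='m' → 'mm'
j=7: add w[2]='j' → 'mmj'
j=10: add w[0]='a' → 'mmja'
j=13: add w[3]='k' → 'mmjak'
j=16: add w[1]='m' → 'mmjakm'
j=19: add w[4]='m' → 'mmjakmm'
j=22: add w[2]='j' → 'mmjakmmj'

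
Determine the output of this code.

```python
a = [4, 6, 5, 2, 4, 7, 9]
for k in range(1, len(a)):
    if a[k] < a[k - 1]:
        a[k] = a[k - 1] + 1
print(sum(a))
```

55

k=1: 6>=4, unchanged → [4, 6, 5, 2, 4, 7, 9]
k=2: 5<6, a[2] = 6+1 = 7 → [4, 6, 7, 2, 4, 7, 9]
k=3: 2<7, a[3] = 7+1 = 8 → [4, 6, 7, 8, 4, 7, 9]
k=4: 4<8, a[4] = 8+1 = 9 → [4, 6, 7, 8, 9, 7, 9]
k=5: 7<9, a[5] = 9+1 = 10 → [4, 6, 7, 8, 9, 10, 9]
k=6: 9<10, a[6] = 10+1 = 11 → [4, 6, 7, 8, 9, 10, 11]
sum = 55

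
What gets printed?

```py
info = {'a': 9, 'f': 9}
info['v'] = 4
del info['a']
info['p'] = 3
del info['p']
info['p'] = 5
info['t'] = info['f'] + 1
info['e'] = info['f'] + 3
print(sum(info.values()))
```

40

info['v'] = 4 → {'a': 9, 'f': 9, 'v': 4}
del 'a' → {'f': 9, 'v': 4}
info['p'] = 3 → {'f': 9, 'v': 4, 'p': 3}
del 'p' → {'f': 9, 'v': 4}
info['p'] = 5 → {'f': 9, 'v': 4, 'p': 5}
info['t'] = info['f']+1 = 10 → {'f': 9, 'v': 4, 'p': 5, 't': 10}
info['e'] = info['f']+3 = 12 → {'f': 9, 'v': 4, 'p': 5, 't': 10, 'e': 12}
sum of values = 40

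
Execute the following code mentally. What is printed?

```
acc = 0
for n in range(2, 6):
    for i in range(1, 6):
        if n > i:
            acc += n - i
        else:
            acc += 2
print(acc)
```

40

n=2,i=1: 2>1, acc = 0+1 = 1
n=2,i=2: not 2>2, acc = 1+2 = 3
n=2,i=3: not 2>3, acc = 3+2 = 5
n=2,i=4: not 2>4, acc = 5+2 = 7
n=2,i=5: not 2>5, acc = 7+2 = 9
n=3,i=1: 3>1, acc = 9+2 = 11
n=3,i=2: 3>2, acc = 11+1 = 12
n=3,i=3: not 3>3, acc = 12+2 = 14
n=3,i=4: not 3>4, acc = 14+2 = 16
n=3,i=5: not 3>5, acc = 16+2 = 18
n=4,i=1: 4>1, acc = 18+3 = 21
n=4,i=2: 4>2, acc = 21+2 = 23
n=4,i=3: 4>3, acc = 23+1 = 24
n=4,i=4: not 4>4, acc = 24+2 = 26
n=4,i=5: not 4>5, acc = 26+2 = 28
n=5,i=1: 5>1, acc = 28+4 = 32
n=5,i=2: 5>2, acc = 32+3 = 35
n=5,i=3: 5>3, acc = 35+2 = 37
n=5,i=4: 5>4, acc = 37+1 = 38
n=5,i=5: not 5>5, acc = 38+2 = 40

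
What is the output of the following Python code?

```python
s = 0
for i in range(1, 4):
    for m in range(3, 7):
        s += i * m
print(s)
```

108

i=1,m=3: s = 0+3 = 3
i=1,m=4: s = 3+4 = 7
i=1,m=5: s = 7+5 = 12
i=1,m=6: s = 12+6 = 18
i=2,m=3: s = 18+6 = 24
i=2,m=4: s = 24+8 = 32
i=2,m=5: s = 32+10 = 42
i=2,m=6: s = 42+12 = 54
i=3,m=3: s = 54+9 = 63
i=3,m=4: s = 63+12 = 75
i=3,m=5: s = 75+15 = 90
i=3,m=6: s = 90+18 = 108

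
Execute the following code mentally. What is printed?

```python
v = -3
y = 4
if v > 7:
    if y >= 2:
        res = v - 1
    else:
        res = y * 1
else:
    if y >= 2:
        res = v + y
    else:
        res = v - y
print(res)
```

v=-3, y=4
v > 7 is False; y >= 2 is True
→ res = v + y = 1

1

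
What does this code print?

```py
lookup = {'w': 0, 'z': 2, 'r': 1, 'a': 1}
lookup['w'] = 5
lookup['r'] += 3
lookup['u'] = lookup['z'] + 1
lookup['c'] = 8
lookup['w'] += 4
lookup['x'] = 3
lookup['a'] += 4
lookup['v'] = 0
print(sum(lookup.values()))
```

34

lookup['w'] = 5 → {'w': 5, 'z': 2, 'r': 1, 'a': 1}
lookup['r'] = 1+3 = 4 → {'w': 5, 'z': 2, 'r': 4, 'a': 1}
lookup['u'] = lookup['z']+1 = 3 → {'w': 5, 'z': 2, 'r': 4, 'a': 1, 'u': 3}
lookup['c'] = 8 → {'w': 5, 'z': 2, 'r': 4, 'a': 1, 'u': 3, 'c': 8}
lookup['w'] = 5+4 = 9 → {'w': 9, 'z': 2, 'r': 4, 'a': 1, 'u': 3, 'c': 8}
lookup['x'] = 3 → {'w': 9, 'z': 2, 'r': 4, 'a': 1, 'u': 3, 'c': 8, 'x': 3}
lookup['a'] = 1+4 = 5 → {'w': 9, 'z': 2, 'r': 4, 'a': 5, 'u': 3, 'c': 8, 'x': 3}
lookup['v'] = 0 → {'w': 9, 'z': 2, 'r': 4, 'a': 5, 'u': 3, 'c': 8, 'x': 3, 'v': 0}
sum of values = 34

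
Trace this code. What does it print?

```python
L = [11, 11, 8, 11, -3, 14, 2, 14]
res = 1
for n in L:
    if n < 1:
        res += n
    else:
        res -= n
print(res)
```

n=11: not <1, res = 1-11 = -10
n=11: not <1, res = (-10)-11 = -21
n=8: not <1, res = (-21)-8 = -29
n=11: not <1, res = (-29)-11 = -40
n=-3: <1, res = (-40)+(-3) = -43
n=14: not <1, res = (-43)-14 = -57
n=2: not <1, res = (-57)-2 = -59
n=14: not <1, res = (-59)-14 = -73

-73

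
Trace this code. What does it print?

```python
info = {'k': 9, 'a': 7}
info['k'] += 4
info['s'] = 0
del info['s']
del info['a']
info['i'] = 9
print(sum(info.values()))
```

info['k'] = 9+4 = 13 → {'k': 13, 'a': 7}
info['s'] = 0 → {'k': 13, 'a': 7, 's': 0}
del 's' → {'k': 13, 'a': 7}
del 'a' → {'k': 13}
info['i'] = 9 → {'k': 13, 'i': 9}
sum of values = 22

22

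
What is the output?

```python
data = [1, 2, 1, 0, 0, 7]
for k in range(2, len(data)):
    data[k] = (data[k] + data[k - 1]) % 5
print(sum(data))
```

12

k=2: data[2] = (1+2)%5 = 3 → [1, 2, 3, 0, 0, 7]
k=3: data[3] = (0+3)%5 = 3 → [1, 2, 3, 3, 0, 7]
k=4: data[4] = (0+3)%5 = 3 → [1, 2, 3, 3, 3, 7]
k=5: data[5] = (7+3)%5 = 0 → [1, 2, 3, 3, 3, 0]
sum = 12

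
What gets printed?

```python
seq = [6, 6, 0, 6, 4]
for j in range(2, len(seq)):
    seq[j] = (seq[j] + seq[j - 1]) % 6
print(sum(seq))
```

j=2: seq[2] = (0+6)%6 = 0 → [6, 6, 0, 6, 4]
j=3: seq[3] = (6+0)%6 = 0 → [6, 6, 0, 0, 4]
j=4: seq[4] = (4+0)%6 = 4 → [6, 6, 0, 0, 4]
sum = 16

16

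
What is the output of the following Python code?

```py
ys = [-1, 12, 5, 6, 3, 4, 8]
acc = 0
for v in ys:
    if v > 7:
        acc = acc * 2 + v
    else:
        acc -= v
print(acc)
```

v=-1: not >7, acc = 0-(-1) = 1
v=12: >7, acc = 1*2+12 = 14
v=5: not >7, acc = 14-5 = 9
v=6: not >7, acc = 9-6 = 3
v=3: not >7, acc = 3-3 = 0
v=4: not >7, acc = 0-4 = -4
v=8: >7, acc = (-4)*2+8 = 0

0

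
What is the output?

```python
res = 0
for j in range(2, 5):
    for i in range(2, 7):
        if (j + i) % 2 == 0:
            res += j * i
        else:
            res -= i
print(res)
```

j=2,i=2: even sum, res = 0+4 = 4
j=2,i=3: odd sum, res = 4-3 = 1
j=2,i=4: even sum, res = 1+8 = 9
j=2,i=5: odd sum, res = 9-5 = 4
j=2,i=6: even sum, res = 4+12 = 16
j=3,i=2: odd sum, res = 16-2 = 14
j=3,i=3: even sum, res = 14+9 = 23
j=3,i=4: odd sum, res = 23-4 = 19
j=3,i=5: even sum, res = 19+15 = 34
j=3,i=6: odd sum, res = 34-6 = 28
j=4,i=2: even sum, res = 28+8 = 36
j=4,i=3: odd sum, res = 36-3 = 33
j=4,i=4: even sum, res = 33+16 = 49
j=4,i=5: odd sum, res = 49-5 = 44
j=4,i=6: even sum, res = 44+24 = 68

68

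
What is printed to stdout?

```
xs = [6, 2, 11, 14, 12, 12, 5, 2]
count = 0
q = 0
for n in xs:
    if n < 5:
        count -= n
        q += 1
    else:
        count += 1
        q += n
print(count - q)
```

n=6: not <5, count = 0+1 = 1; q=6
n=2: <5, count = 1-2 = -1; q=7
n=11: not <5, count = (-1)+1 = 0; q=18
n=14: not <5, count = 0+1 = 1; q=32
n=12: not <5, count = 1+1 = 2; q=44
n=12: not <5, count = 2+1 = 3; q=56
n=5: not <5, count = 3+1 = 4; q=61
n=2: <5, count = 4-2 = 2; q=62
count-q = 2-62 = -60

-60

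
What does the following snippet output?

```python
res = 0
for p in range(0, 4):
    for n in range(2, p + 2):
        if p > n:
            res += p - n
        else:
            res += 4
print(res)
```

21

p=1,n=2: not 1>2, res = 0+4 = 4
p=2,n=2: not 2>2, res = 4+4 = 8
p=2,n=3: not 2>3, res = 8+4 = 12
p=3,n=2: 3>2, res = 12+1 = 13
p=3,n=3: not 3>3, res = 13+4 = 17
p=3,n=4: not 3>4, res = 17+4 = 21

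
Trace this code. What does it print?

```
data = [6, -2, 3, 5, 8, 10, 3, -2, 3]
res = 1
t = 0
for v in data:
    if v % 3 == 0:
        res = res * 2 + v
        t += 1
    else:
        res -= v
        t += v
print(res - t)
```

-10

v=6: %3==0, res = 1*2+6 = 8; t=1
v=-2: not %3==0, res = 8-(-2) = 10; t=-1
v=3: %3==0, res = 10*2+3 = 23; t=0
v=5: not %3==0, res = 23-5 = 18; t=5
v=8: not %3==0, res = 18-8 = 10; t=13
v=10: not %3==0, res = 10-10 = 0; t=23
v=3: %3==0, res = 0*2+3 = 3; t=24
v=-2: not %3==0, res = 3-(-2) = 5; t=22
v=3: %3==0, res = 5*2+3 = 13; t=23
res-t = 13-23 = -10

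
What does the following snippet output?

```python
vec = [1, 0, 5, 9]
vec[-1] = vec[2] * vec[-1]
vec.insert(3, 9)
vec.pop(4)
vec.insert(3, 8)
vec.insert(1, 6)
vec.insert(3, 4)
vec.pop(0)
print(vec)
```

vec[-1] = vec[2]*vec[-1] = 5*9 = 45 → [1, 0, 5, 45]
insert 9 at 3 → [1, 0, 5, 9, 45]
pop(4) removes 45 → [1, 0, 5, 9]
insert 8 at 3 → [1, 0, 5, 8, 9]
insert 6 at 1 → [1, 6, 0, 5, 8, 9]
insert 4 at 3 → [1, 6, 0, 4, 5, 8, 9]
pop(0) removes 1 → [6, 0, 4, 5, 8, 9]

[6, 0, 4, 5, 8, 9]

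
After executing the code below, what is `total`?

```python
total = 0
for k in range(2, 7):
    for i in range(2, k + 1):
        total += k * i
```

k=2,i=2: total = 0+4 = 4
k=3,i=2: total = 4+6 = 10
k=3,i=3: total = 10+9 = 19
k=4,i=2: total = 19+8 = 27
k=4,i=3: total = 27+12 = 39
k=4,i=4: total = 39+16 = 55
k=5,i=2: total = 55+10 = 65
k=5,i=3: total = 65+15 = 80
k=5,i=4: total = 80+20 = 100
k=5,i=5: total = 100+25 = 125
k=6,i=2: total = 125+12 = 137
k=6,i=3: total = 137+18 = 155
k=6,i=4: total = 155+24 = 179
k=6,i=5: total = 179+30 = 209
k=6,i=6: total = 209+36 = 245

245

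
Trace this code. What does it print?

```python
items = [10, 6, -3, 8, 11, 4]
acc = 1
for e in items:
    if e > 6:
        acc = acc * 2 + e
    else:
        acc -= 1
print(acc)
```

66

e=10: >6, acc = 1*2+10 = 12
e=6: not >6, acc = 12-1 = 11
e=-3: not >6, acc = 11-1 = 10
e=8: >6, acc = 10*2+8 = 28
e=11: >6, acc = 28*2+11 = 67
e=4: not >6, acc = 67-1 = 66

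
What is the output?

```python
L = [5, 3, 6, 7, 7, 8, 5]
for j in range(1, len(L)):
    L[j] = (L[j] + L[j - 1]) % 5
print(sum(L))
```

18

j=1: L[1] = (3+5)%5 = 3 → [5, 3, 6, 7, 7, 8, 5]
j=2: L[2] = (6+3)%5 = 4 → [5, 3, 4, 7, 7, 8, 5]
j=3: L[3] = (7+4)%5 = 1 → [5, 3, 4, 1, 7, 8, 5]
j=4: L[4] = (7+1)%5 = 3 → [5, 3, 4, 1, 3, 8, 5]
j=5: L[5] = (8+3)%5 = 1 → [5, 3, 4, 1, 3, 1, 5]
j=6: L[6] = (5+1)%5 = 1 → [5, 3, 4, 1, 3, 1, 1]
sum = 18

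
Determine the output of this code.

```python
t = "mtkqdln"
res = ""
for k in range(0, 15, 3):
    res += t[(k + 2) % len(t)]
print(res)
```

kltdm

k=0: add t[2]='k' → 'k'
k=3: add t[5]='l' → 'kl'
k=6: add t[1]='t' → 'klt'
k=9: add t[4]='d' → 'kltd'
k=12: add t[0]='m' → 'kltdm'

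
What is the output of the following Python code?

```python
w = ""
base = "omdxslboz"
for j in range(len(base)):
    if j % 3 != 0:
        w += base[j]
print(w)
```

j=0: skip
j=1: add 'm' → 'm'
j=2: add 'd' → 'md'
j=3: skip
j=4: add 's' → 'mds'
j=5: add 'l' → 'mdsl'
j=6: skip
j=7: add 'o' → 'mdslo'
j=8: add 'z' → 'mdsloz'

mdsloz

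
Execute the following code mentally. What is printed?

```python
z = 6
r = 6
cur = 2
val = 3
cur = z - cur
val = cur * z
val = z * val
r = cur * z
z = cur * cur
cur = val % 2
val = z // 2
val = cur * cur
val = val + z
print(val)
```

16

cur = 6-2 = 4
val = 4*6 = 24
val = 6*24 = 144
r = 4*6 = 24
z = 4*4 = 16
cur = 144%2 = 0
val = 16//2 = 8
val = 0*0 = 0
val = 0+16 = 16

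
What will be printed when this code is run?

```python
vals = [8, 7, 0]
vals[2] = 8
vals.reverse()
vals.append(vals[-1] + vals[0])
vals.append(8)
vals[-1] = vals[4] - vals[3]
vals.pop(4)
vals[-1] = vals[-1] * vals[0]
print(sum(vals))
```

151

vals[2] = 8 → [8, 7, 8]
reverse → [8, 7, 8]
append vals[-1]+vals[0] = 8+8 = 16 → [8, 7, 8, 16]
append 8 → [8, 7, 8, 16, 8]
vals[-1] = vals[4]-vals[3] = 8-16 = -8 → [8, 7, 8, 16, -8]
pop(4) removes -8 → [8, 7, 8, 16]
vals[-1] = vals[-1]*vals[0] = 16*8 = 128 → [8, 7, 8, 128]
sum = 151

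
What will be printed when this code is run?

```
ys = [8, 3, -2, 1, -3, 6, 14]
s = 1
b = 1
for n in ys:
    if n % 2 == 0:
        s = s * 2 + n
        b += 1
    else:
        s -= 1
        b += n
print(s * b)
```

n=8: even, s = 1*2+8 = 10; b=2
n=3: not even, s = 10-1 = 9; b=5
n=-2: even, s = 9*2+(-2) = 16; b=6
n=1: not even, s = 16-1 = 15; b=7
n=-3: not even, s = 15-1 = 14; b=4
n=6: even, s = 14*2+6 = 34; b=5
n=14: even, s = 34*2+14 = 82; b=6
s*b = 82*6 = 492

492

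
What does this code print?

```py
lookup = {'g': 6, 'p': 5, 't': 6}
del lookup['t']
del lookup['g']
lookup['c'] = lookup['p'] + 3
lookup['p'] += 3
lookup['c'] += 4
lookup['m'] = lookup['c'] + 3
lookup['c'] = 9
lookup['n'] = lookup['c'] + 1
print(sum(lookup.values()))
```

del 't' → {'g': 6, 'p': 5}
del 'g' → {'p': 5}
lookup['c'] = lookup['p']+3 = 8 → {'p': 5, 'c': 8}
lookup['p'] = 5+3 = 8 → {'p': 8, 'c': 8}
lookup['c'] = 8+4 = 12 → {'p': 8, 'c': 12}
lookup['m'] = lookup['c']+3 = 15 → {'p': 8, 'c': 12, 'm': 15}
lookup['c'] = 9 → {'p': 8, 'c': 9, 'm': 15}
lookup['n'] = lookup['c']+1 = 10 → {'p': 8, 'c': 9, 'm': 15, 'n': 10}
sum of values = 42

42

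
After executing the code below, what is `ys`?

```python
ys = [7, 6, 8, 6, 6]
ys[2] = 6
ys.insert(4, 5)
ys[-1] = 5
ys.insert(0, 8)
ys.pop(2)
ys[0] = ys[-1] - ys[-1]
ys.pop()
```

[0, 7, 6, 6, 5]

ys[2] = 6 → [7, 6, 6, 6, 6]
insert 5 at 4 → [7, 6, 6, 6, 5, 6]
ys[-1] = 5 → [7, 6, 6, 6, 5, 5]
insert 8 at 0 → [8, 7, 6, 6, 6, 5, 5]
pop(2) removes 6 → [8, 7, 6, 6, 5, 5]
ys[0] = ys[-1]-ys[-1] = 5-5 = 0 → [0, 7, 6, 6, 5, 5]
pop() removes 5 → [0, 7, 6, 6, 5]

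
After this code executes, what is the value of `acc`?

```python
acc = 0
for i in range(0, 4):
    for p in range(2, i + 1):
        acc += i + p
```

i=2,p=2: acc = 0+4 = 4
i=3,p=2: acc = 4+5 = 9
i=3,p=3: acc = 9+6 = 15

15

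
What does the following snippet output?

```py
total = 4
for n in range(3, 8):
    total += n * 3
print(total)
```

79

n=3: total = 4+3*3 = 13
n=4: total = 13+4*3 = 25
n=5: total = 25+5*3 = 40
n=6: total = 40+6*3 = 58
n=7: total = 58+7*3 = 79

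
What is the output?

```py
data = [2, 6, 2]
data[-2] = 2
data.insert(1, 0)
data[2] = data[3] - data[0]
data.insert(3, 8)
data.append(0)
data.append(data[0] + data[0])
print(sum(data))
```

data[-2] = 2 → [2, 2, 2]
insert 0 at 1 → [2, 0, 2, 2]
data[2] = data[3]-data[0] = 2-2 = 0 → [2, 0, 0, 2]
insert 8 at 3 → [2, 0, 0, 8, 2]
append 0 → [2, 0, 0, 8, 2, 0]
append data[0]+data[0] = 2+2 = 4 → [2, 0, 0, 8, 2, 0, 4]
sum = 16

16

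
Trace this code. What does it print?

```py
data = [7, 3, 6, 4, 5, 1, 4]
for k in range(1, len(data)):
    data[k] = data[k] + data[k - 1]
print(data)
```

k=1: data[1] = 3+7 = 10 → [7, 10, 6, 4, 5, 1, 4]
k=2: data[2] = 6+10 = 16 → [7, 10, 16, 4, 5, 1, 4]
k=3: data[3] = 4+16 = 20 → [7, 10, 16, 20, 5, 1, 4]
k=4: data[4] = 5+20 = 25 → [7, 10, 16, 20, 25, 1, 4]
k=5: data[5] = 1+25 = 26 → [7, 10, 16, 20, 25, 26, 4]
k=6: data[6] = 4+26 = 30 → [7, 10, 16, 20, 25, 26, 30]

[7, 10, 16, 20, 25, 26, 30]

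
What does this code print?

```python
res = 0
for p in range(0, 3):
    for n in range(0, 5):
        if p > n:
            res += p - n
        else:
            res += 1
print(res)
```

p=0,n=0: not 0>0, res = 0+1 = 1
p=0,n=1: not 0>1, res = 1+1 = 2
p=0,n=2: not 0>2, res = 2+1 = 3
p=0,n=3: not 0>3, res = 3+1 = 4
p=0,n=4: not 0>4, res = 4+1 = 5
p=1,n=0: 1>0, res = 5+1 = 6
p=1,n=1: not 1>1, res = 6+1 = 7
p=1,n=2: not 1>2, res = 7+1 = 8
p=1,n=3: not 1>3, res = 8+1 = 9
p=1,n=4: not 1>4, res = 9+1 = 10
p=2,n=0: 2>0, res = 10+2 = 12
p=2,n=1: 2>1, res = 12+1 = 13
p=2,n=2: not 2>2, res = 13+1 = 14
p=2,n=3: not 2>3, res = 14+1 = 15
p=2,n=4: not 2>4, res = 15+1 = 16

16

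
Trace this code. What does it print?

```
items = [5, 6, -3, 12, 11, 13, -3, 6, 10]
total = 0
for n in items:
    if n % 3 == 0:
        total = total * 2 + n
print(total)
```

120

n=5: not %3==0
n=6: %3==0, total = 0*2+6 = 6
n=-3: %3==0, total = 6*2+(-3) = 9
n=12: %3==0, total = 9*2+12 = 30
n=11: not %3==0
n=13: not %3==0
n=-3: %3==0, total = 30*2+(-3) = 57
n=6: %3==0, total = 57*2+6 = 120
n=10: not %3==0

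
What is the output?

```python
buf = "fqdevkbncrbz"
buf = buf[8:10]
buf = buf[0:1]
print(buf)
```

c

slice [8:10] → 'cr'
slice [0:1] → 'c'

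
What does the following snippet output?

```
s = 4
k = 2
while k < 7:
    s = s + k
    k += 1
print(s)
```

k=2: s = 4+2 = 6
k=3: s = 6+3 = 9
k=4: s = 9+4 = 13
k=5: s = 13+5 = 18
k=6: s = 18+6 = 24

24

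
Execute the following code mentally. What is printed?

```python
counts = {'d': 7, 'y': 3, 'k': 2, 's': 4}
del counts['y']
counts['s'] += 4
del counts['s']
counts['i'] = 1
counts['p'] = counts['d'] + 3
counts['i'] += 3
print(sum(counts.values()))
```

23

del 'y' → {'d': 7, 'k': 2, 's': 4}
counts['s'] = 4+4 = 8 → {'d': 7, 'k': 2, 's': 8}
del 's' → {'d': 7, 'k': 2}
counts['i'] = 1 → {'d': 7, 'k': 2, 'i': 1}
counts['p'] = counts['d']+3 = 10 → {'d': 7, 'k': 2, 'i': 1, 'p': 10}
counts['i'] = 1+3 = 4 → {'d': 7, 'k': 2, 'i': 4, 'p': 10}
sum of values = 23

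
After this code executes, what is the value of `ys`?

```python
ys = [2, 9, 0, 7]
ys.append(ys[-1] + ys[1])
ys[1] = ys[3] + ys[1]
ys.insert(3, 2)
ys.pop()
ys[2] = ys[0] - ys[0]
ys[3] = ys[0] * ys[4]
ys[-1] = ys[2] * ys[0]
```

append ys[-1]+ys[1] = 7+9 = 16 → [2, 9, 0, 7, 16]
ys[1] = ys[3]+ys[1] = 7+9 = 16 → [2, 16, 0, 7, 16]
insert 2 at 3 → [2, 16, 0, 2, 7, 16]
pop() removes 16 → [2, 16, 0, 2, 7]
ys[2] = ys[0]-ys[0] = 2-2 = 0 → [2, 16, 0, 2, 7]
ys[3] = ys[0]*ys[4] = 2*7 = 14 → [2, 16, 0, 14, 7]
ys[-1] = ys[2]*ys[0] = 0*2 = 0 → [2, 16, 0, 14, 0]

[2, 16, 0, 14, 0]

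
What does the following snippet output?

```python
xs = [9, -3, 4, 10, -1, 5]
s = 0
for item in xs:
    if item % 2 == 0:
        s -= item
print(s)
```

item=9: not even
item=-3: not even
item=4: even, s = 0-4 = -4
item=10: even, s = (-4)-10 = -14
item=-1: not even
item=5: not even

-14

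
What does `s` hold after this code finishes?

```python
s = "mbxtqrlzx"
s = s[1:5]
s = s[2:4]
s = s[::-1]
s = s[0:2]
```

slice [1:5] → 'bxtq'
slice [2:4] → 'tq'
reverse → 'qt'
slice [0:2] → 'qt'

'qt'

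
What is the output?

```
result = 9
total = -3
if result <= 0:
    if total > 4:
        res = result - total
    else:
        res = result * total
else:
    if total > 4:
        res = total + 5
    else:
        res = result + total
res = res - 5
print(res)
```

1

result=9, total=-3
result <= 0 is False; total > 4 is False
→ res = result + total = 6
res = 6-5 = 1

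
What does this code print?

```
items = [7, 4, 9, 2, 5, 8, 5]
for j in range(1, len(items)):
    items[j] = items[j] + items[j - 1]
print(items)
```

j=1: items[1] = 4+7 = 11 → [7, 11, 9, 2, 5, 8, 5]
j=2: items[2] = 9+11 = 20 → [7, 11, 20, 2, 5, 8, 5]
j=3: items[3] = 2+20 = 22 → [7, 11, 20, 22, 5, 8, 5]
j=4: items[4] = 5+22 = 27 → [7, 11, 20, 22, 27, 8, 5]
j=5: items[5] = 8+27 = 35 → [7, 11, 20, 22, 27, 35, 5]
j=6: items[6] = 5+35 = 40 → [7, 11, 20, 22, 27, 35, 40]

[7, 11, 20, 22, 27, 35, 40]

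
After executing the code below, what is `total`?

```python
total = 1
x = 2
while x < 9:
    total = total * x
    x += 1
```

40320

x=2: total = 1*2 = 2
x=3: total = 2*3 = 6
x=4: total = 6*4 = 24
x=5: total = 24*5 = 120
x=6: total = 120*6 = 720
x=7: total = 720*7 = 5040
x=8: total = 5040*8 = 40320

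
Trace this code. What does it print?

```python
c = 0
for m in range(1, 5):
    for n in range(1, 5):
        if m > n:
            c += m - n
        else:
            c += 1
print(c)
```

20

m=1,n=1: not 1>1, c = 0+1 = 1
m=1,n=2: not 1>2, c = 1+1 = 2
m=1,n=3: not 1>3, c = 2+1 = 3
m=1,n=4: not 1>4, c = 3+1 = 4
m=2,n=1: 2>1, c = 4+1 = 5
m=2,n=2: not 2>2, c = 5+1 = 6
m=2,n=3: not 2>3, c = 6+1 = 7
m=2,n=4: not 2>4, c = 7+1 = 8
m=3,n=1: 3>1, c = 8+2 = 10
m=3,n=2: 3>2, c = 10+1 = 11
m=3,n=3: not 3>3, c = 11+1 = 12
m=3,n=4: not 3>4, c = 12+1 = 13
m=4,n=1: 4>1, c = 13+3 = 16
m=4,n=2: 4>2, c = 16+2 = 18
m=4,n=3: 4>3, c = 18+1 = 19
m=4,n=4: not 4>4, c = 19+1 = 20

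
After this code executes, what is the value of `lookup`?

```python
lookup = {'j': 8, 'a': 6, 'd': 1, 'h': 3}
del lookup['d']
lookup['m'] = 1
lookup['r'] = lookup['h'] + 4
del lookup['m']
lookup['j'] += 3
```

del 'd' → {'j': 8, 'a': 6, 'h': 3}
lookup['m'] = 1 → {'j': 8, 'a': 6, 'h': 3, 'm': 1}
lookup['r'] = lookup['h']+4 = 7 → {'j': 8, 'a': 6, 'h': 3, 'm': 1, 'r': 7}
del 'm' → {'j': 8, 'a': 6, 'h': 3, 'r': 7}
lookup['j'] = 8+3 = 11 → {'j': 11, 'a': 6, 'h': 3, 'r': 7}

{'j': 11, 'a': 6, 'h': 3, 'r': 7}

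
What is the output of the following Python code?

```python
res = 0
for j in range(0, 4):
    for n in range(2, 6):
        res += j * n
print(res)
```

84

j=0,n=2: res = 0+0 = 0
j=0,n=3: res = 0+0 = 0
j=0,n=4: res = 0+0 = 0
j=0,n=5: res = 0+0 = 0
j=1,n=2: res = 0+2 = 2
j=1,n=3: res = 2+3 = 5
j=1,n=4: res = 5+4 = 9
j=1,n=5: res = 9+5 = 14
j=2,n=2: res = 14+4 = 18
j=2,n=3: res = 18+6 = 24
j=2,n=4: res = 24+8 = 32
j=2,n=5: res = 32+10 = 42
j=3,n=2: res = 42+6 = 48
j=3,n=3: res = 48+9 = 57
j=3,n=4: res = 57+12 = 69
j=3,n=5: res = 69+15 = 84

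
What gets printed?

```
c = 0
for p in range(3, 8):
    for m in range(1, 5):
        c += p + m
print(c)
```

p=3,m=1: c = 0+4 = 4
p=3,m=2: c = 4+5 = 9
p=3,m=3: c = 9+6 = 15
p=3,m=4: c = 15+7 = 22
p=4,m=1: c = 22+5 = 27
p=4,m=2: c = 27+6 = 33
p=4,m=3: c = 33+7 = 40
p=4,m=4: c = 40+8 = 48
p=5,m=1: c = 48+6 = 54
p=5,m=2: c = 54+7 = 61
p=5,m=3: c = 61+8 = 69
p=5,m=4: c = 69+9 = 78
p=6,m=1: c = 78+7 = 85
p=6,m=2: c = 85+8 = 93
p=6,m=3: c = 93+9 = 102
p=6,m=4: c = 102+10 = 112
p=7,m=1: c = 112+8 = 120
p=7,m=2: c = 120+9 = 129
p=7,m=3: c = 129+10 = 139
p=7,m=4: c = 139+11 = 150

150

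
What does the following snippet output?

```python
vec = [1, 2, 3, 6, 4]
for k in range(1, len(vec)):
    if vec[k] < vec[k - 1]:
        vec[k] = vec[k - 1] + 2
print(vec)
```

[1, 2, 3, 6, 8]

k=1: 2>=1, unchanged → [1, 2, 3, 6, 4]
k=2: 3>=2, unchanged → [1, 2, 3, 6, 4]
k=3: 6>=3, unchanged → [1, 2, 3, 6, 4]
k=4: 4<6, vec[4] = 6+2 = 8 → [1, 2, 3, 6, 8]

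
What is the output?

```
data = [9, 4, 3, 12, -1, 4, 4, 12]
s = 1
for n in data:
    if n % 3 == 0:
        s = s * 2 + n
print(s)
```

n=9: %3==0, s = 1*2+9 = 11
n=4: not %3==0
n=3: %3==0, s = 11*2+3 = 25
n=12: %3==0, s = 25*2+12 = 62
n=-1: not %3==0
n=4: not %3==0
n=4: not %3==0
n=12: %3==0, s = 62*2+12 = 136

136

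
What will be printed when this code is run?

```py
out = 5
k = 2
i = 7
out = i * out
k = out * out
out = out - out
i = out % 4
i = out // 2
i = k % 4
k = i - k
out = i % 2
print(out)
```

1

out = 7*5 = 35
k = 35*35 = 1225
out = 35-35 = 0
i = 0%4 = 0
i = 0//2 = 0
i = 1225%4 = 1
k = 1-1225 = -1224
out = 1%2 = 1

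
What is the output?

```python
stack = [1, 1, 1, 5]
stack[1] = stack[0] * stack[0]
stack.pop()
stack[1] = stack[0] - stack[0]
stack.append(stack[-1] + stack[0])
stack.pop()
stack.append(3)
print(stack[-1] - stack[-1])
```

0

stack[1] = stack[0]*stack[0] = 1*1 = 1 → [1, 1, 1, 5]
pop() removes 5 → [1, 1, 1]
stack[1] = stack[0]-stack[0] = 1-1 = 0 → [1, 0, 1]
append stack[-1]+stack[0] = 1+1 = 2 → [1, 0, 1, 2]
pop() removes 2 → [1, 0, 1]
append 3 → [1, 0, 1, 3]
stack[-1]-stack[-1] = 3-3 = 0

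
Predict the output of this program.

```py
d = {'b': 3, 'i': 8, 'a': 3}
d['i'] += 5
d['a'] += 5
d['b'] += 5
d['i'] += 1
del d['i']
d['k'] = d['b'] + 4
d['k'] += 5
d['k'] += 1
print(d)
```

d['i'] = 8+5 = 13 → {'b': 3, 'i': 13, 'a': 3}
d['a'] = 3+5 = 8 → {'b': 3, 'i': 13, 'a': 8}
d['b'] = 3+5 = 8 → {'b': 8, 'i': 13, 'a': 8}
d['i'] = 13+1 = 14 → {'b': 8, 'i': 14, 'a': 8}
del 'i' → {'b': 8, 'a': 8}
d['k'] = d['b']+4 = 12 → {'b': 8, 'a': 8, 'k': 12}
d['k'] = 12+5 = 17 → {'b': 8, 'a': 8, 'k': 17}
d['k'] = 17+1 = 18 → {'b': 8, 'a': 8, 'k': 18}

{'b': 8, 'a': 8, 'k': 18}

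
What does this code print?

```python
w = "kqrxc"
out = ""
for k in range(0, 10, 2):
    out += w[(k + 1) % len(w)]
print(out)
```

k=0: add w[1]='q' → 'q'
k=2: add w[3]='x' → 'qx'
k=4: add w[0]='k' → 'qxk'
k=6: add w[2]='r' → 'qxkr'
k=8: add w[4]='c' → 'qxkrc'

qxkrc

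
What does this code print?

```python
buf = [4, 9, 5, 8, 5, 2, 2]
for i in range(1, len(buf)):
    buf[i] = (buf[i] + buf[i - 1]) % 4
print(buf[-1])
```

3

i=1: buf[1] = (9+4)%4 = 1 → [4, 1, 5, 8, 5, 2, 2]
i=2: buf[2] = (5+1)%4 = 2 → [4, 1, 2, 8, 5, 2, 2]
i=3: buf[3] = (8+2)%4 = 2 → [4, 1, 2, 2, 5, 2, 2]
i=4: buf[4] = (5+2)%4 = 3 → [4, 1, 2, 2, 3, 2, 2]
i=5: buf[5] = (2+3)%4 = 1 → [4, 1, 2, 2, 3, 1, 2]
i=6: buf[6] = (2+1)%4 = 3 → [4, 1, 2, 2, 3, 1, 3]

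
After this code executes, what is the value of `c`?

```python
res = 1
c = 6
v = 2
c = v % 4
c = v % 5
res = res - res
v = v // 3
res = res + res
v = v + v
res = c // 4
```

2

c = 2%4 = 2
c = 2%5 = 2
res = 1-1 = 0
v = 2//3 = 0
res = 0+0 = 0
v = 0+0 = 0
res = 2//4 = 0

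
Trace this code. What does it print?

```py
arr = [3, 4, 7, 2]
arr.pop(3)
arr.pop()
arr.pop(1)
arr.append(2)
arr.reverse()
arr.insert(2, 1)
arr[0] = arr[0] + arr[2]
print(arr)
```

[3, 3, 1]

pop(3) removes 2 → [3, 4, 7]
pop() removes 7 → [3, 4]
pop(1) removes 4 → [3]
append 2 → [3, 2]
reverse → [2, 3]
insert 1 at 2 → [2, 3, 1]
arr[0] = arr[0]+arr[2] = 2+1 = 3 → [3, 3, 1]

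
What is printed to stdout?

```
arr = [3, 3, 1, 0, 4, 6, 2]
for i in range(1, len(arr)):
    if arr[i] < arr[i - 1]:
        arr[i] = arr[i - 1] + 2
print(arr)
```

[3, 3, 5, 7, 9, 11, 13]

i=1: 3>=3, unchanged → [3, 3, 1, 0, 4, 6, 2]
i=2: 1<3, arr[2] = 3+2 = 5 → [3, 3, 5, 0, 4, 6, 2]
i=3: 0<5, arr[3] = 5+2 = 7 → [3, 3, 5, 7, 4, 6, 2]
i=4: 4<7, arr[4] = 7+2 = 9 → [3, 3, 5, 7, 9, 6, 2]
i=5: 6<9, arr[5] = 9+2 = 11 → [3, 3, 5, 7, 9, 11, 2]
i=6: 2<11, arr[6] = 11+2 = 13 → [3, 3, 5, 7, 9, 11, 13]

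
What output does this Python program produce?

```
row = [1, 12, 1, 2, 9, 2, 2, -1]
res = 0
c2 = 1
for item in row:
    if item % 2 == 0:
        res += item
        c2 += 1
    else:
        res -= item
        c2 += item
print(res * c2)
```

120

item=1: not even, res = 0-1 = -1; c2=2
item=12: even, res = (-1)+12 = 11; c2=3
item=1: not even, res = 11-1 = 10; c2=4
item=2: even, res = 10+2 = 12; c2=5
item=9: not even, res = 12-9 = 3; c2=14
item=2: even, res = 3+2 = 5; c2=15
item=2: even, res = 5+2 = 7; c2=16
item=-1: not even, res = 7-(-1) = 8; c2=15
res*c2 = 8*15 = 120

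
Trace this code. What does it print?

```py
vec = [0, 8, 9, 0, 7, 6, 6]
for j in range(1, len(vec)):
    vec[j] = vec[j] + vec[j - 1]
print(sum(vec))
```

j=1: vec[1] = 8+0 = 8 → [0, 8, 9, 0, 7, 6, 6]
j=2: vec[2] = 9+8 = 17 → [0, 8, 17, 0, 7, 6, 6]
j=3: vec[3] = 0+17 = 17 → [0, 8, 17, 17, 7, 6, 6]
j=4: vec[4] = 7+17 = 24 → [0, 8, 17, 17, 24, 6, 6]
j=5: vec[5] = 6+24 = 30 → [0, 8, 17, 17, 24, 30, 6]
j=6: vec[6] = 6+30 = 36 → [0, 8, 17, 17, 24, 30, 36]
sum = 132

132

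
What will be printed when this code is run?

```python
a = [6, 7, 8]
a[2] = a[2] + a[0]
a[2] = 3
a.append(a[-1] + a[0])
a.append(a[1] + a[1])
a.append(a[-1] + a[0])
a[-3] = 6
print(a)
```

a[2] = a[2]+a[0] = 8+6 = 14 → [6, 7, 14]
a[2] = 3 → [6, 7, 3]
append a[-1]+a[0] = 3+6 = 9 → [6, 7, 3, 9]
append a[1]+a[1] = 7+7 = 14 → [6, 7, 3, 9, 14]
append a[-1]+a[0] = 14+6 = 20 → [6, 7, 3, 9, 14, 20]
a[-3] = 6 → [6, 7, 3, 6, 14, 20]

[6, 7, 3, 6, 14, 20]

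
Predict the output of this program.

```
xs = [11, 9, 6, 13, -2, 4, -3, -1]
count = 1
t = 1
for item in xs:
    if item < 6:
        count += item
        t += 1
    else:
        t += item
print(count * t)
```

-44

item=11: not <6; t=12
item=9: not <6; t=21
item=6: not <6; t=27
item=13: not <6; t=40
item=-2: <6, count = 1+(-2) = -1; t=41
item=4: <6, count = (-1)+4 = 3; t=42
item=-3: <6, count = 3+(-3) = 0; t=43
item=-1: <6, count = 0+(-1) = -1; t=44
count*t = (-1)*44 = -44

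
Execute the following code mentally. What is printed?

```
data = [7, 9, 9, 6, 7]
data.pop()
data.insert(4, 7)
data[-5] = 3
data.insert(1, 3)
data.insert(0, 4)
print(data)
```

pop() removes 7 → [7, 9, 9, 6]
insert 7 at 4 → [7, 9, 9, 6, 7]
data[-5] = 3 → [3, 9, 9, 6, 7]
insert 3 at 1 → [3, 3, 9, 9, 6, 7]
insert 4 at 0 → [4, 3, 3, 9, 9, 6, 7]

[4, 3, 3, 9, 9, 6, 7]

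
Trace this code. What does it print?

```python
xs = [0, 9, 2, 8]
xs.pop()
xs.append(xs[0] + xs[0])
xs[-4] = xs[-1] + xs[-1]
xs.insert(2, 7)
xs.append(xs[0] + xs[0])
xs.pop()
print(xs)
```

[0, 9, 7, 2, 0]

pop() removes 8 → [0, 9, 2]
append xs[0]+xs[0] = 0+0 = 0 → [0, 9, 2, 0]
xs[-4] = xs[-1]+xs[-1] = 0+0 = 0 → [0, 9, 2, 0]
insert 7 at 2 → [0, 9, 7, 2, 0]
append xs[0]+xs[0] = 0+0 = 0 → [0, 9, 7, 2, 0, 0]
pop() removes 0 → [0, 9, 7, 2, 0]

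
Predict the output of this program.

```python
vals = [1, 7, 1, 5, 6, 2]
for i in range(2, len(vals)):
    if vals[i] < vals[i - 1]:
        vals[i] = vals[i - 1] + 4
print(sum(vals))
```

i=2: 1<7, vals[2] = 7+4 = 11 → [1, 7, 11, 5, 6, 2]
i=3: 5<11, vals[3] = 11+4 = 15 → [1, 7, 11, 15, 6, 2]
i=4: 6<15, vals[4] = 15+4 = 19 → [1, 7, 11, 15, 19, 2]
i=5: 2<19, vals[5] = 19+4 = 23 → [1, 7, 11, 15, 19, 23]
sum = 76

76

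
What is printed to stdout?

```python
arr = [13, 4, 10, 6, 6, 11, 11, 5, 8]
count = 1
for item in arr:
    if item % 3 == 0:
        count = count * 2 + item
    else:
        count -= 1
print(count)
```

6

item=13: not %3==0, count = 1-1 = 0
item=4: not %3==0, count = 0-1 = -1
item=10: not %3==0, count = (-1)-1 = -2
item=6: %3==0, count = (-2)*2+6 = 2
item=6: %3==0, count = 2*2+6 = 10
item=11: not %3==0, count = 10-1 = 9
item=11: not %3==0, count = 9-1 = 8
item=5: not %3==0, count = 8-1 = 7
item=8: not %3==0, count = 7-1 = 6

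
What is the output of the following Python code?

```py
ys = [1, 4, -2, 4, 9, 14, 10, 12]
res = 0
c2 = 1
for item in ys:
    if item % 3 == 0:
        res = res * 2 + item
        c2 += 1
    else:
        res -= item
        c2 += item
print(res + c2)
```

-12

item=1: not %3==0, res = 0-1 = -1; c2=2
item=4: not %3==0, res = (-1)-4 = -5; c2=6
item=-2: not %3==0, res = (-5)-(-2) = -3; c2=4
item=4: not %3==0, res = (-3)-4 = -7; c2=8
item=9: %3==0, res = (-7)*2+9 = -5; c2=9
item=14: not %3==0, res = (-5)-14 = -19; c2=23
item=10: not %3==0, res = (-19)-10 = -29; c2=33
item=12: %3==0, res = (-29)*2+12 = -46; c2=34
res+c2 = (-46)+34 = -12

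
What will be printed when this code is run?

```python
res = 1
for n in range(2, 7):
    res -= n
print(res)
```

n=2: res = 1-2 = -1
n=3: res = (-1)-3 = -4
n=4: res = (-4)-4 = -8
n=5: res = (-8)-5 = -13
n=6: res = (-13)-6 = -19

-19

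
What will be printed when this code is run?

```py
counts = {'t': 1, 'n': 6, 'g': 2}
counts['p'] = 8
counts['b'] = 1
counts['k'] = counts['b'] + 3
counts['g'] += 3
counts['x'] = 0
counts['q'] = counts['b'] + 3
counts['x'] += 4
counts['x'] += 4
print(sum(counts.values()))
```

counts['p'] = 8 → {'t': 1, 'n': 6, 'g': 2, 'p': 8}
counts['b'] = 1 → {'t': 1, 'n': 6, 'g': 2, 'p': 8, 'b': 1}
counts['k'] = counts['b']+3 = 4 → {'t': 1, 'n': 6, 'g': 2, 'p': 8, 'b': 1, 'k': 4}
counts['g'] = 2+3 = 5 → {'t': 1, 'n': 6, 'g': 5, 'p': 8, 'b': 1, 'k': 4}
counts['x'] = 0 → {'t': 1, 'n': 6, 'g': 5, 'p': 8, 'b': 1, 'k': 4, 'x': 0}
counts['q'] = counts['b']+3 = 4 → {'t': 1, 'n': 6, 'g': 5, 'p': 8, 'b': 1, 'k': 4, 'x': 0, 'q': 4}
counts['x'] = 0+4 = 4 → {'t': 1, 'n': 6, 'g': 5, 'p': 8, 'b': 1, 'k': 4, 'x': 4, 'q': 4}
counts['x'] = 4+4 = 8 → {'t': 1, 'n': 6, 'g': 5, 'p': 8, 'b': 1, 'k': 4, 'x': 8, 'q': 4}
sum of values = 37

37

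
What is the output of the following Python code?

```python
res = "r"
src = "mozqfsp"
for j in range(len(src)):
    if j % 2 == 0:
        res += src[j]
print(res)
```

j=0: add 'm' → 'rm'
j=1: skip
j=2: add 'z' → 'rmz'
j=3: skip
j=4: add 'f' → 'rmzf'
j=5: skip
j=6: add 'p' → 'rmzfp'

rmzfp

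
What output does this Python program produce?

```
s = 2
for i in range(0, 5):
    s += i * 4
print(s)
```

i=0: s = 2+0*4 = 2
i=1: s = 2+1*4 = 6
i=2: s = 6+2*4 = 14
i=3: s = 14+3*4 = 26
i=4: s = 26+4*4 = 42

42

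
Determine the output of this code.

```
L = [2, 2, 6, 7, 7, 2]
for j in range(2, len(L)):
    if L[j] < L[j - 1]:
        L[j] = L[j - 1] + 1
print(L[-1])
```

8

j=2: 6>=2, unchanged → [2, 2, 6, 7, 7, 2]
j=3: 7>=6, unchanged → [2, 2, 6, 7, 7, 2]
j=4: 7>=7, unchanged → [2, 2, 6, 7, 7, 2]
j=5: 2<7, L[5] = 7+1 = 8 → [2, 2, 6, 7, 7, 8]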